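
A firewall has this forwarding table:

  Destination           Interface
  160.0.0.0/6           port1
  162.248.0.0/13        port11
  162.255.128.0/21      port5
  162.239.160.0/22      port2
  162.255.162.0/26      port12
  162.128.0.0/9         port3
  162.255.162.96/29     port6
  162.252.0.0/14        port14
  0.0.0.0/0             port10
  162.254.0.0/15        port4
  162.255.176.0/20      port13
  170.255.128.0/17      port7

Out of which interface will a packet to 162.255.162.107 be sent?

Routes whose prefix contains 162.255.162.107:
  0.0.0.0/0 (default, matches everything) -> port10
  160.0.0.0/6 (160.0.0.0 - 163.255.255.255) -> port1
  162.128.0.0/9 (162.128.0.0 - 162.255.255.255) -> port3
  162.248.0.0/13 (162.248.0.0 - 162.255.255.255) -> port11
  162.252.0.0/14 (162.252.0.0 - 162.255.255.255) -> port14
  162.254.0.0/15 (162.254.0.0 - 162.255.255.255) -> port4
More-specific entries that do NOT match:
  162.255.162.96/29 (162.255.162.96 - 162.255.162.103) does not contain 162.255.162.107
  162.255.162.0/26 (162.255.162.0 - 162.255.162.63) does not contain 162.255.162.107
  162.239.160.0/22 (162.239.160.0 - 162.239.163.255) does not contain 162.255.162.107
  162.255.128.0/21 (162.255.128.0 - 162.255.135.255) does not contain 162.255.162.107
  162.255.176.0/20 (162.255.176.0 - 162.255.191.255) does not contain 162.255.162.107
  170.255.128.0/17 (170.255.128.0 - 170.255.255.255) does not contain 162.255.162.107
Longest matching prefix is /15 -> interface port4.

port4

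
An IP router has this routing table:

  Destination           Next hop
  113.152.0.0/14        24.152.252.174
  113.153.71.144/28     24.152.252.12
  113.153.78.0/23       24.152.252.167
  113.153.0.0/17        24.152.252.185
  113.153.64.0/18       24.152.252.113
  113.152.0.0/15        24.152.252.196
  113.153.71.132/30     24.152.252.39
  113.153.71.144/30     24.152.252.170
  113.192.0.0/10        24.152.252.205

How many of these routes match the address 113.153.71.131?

4

Prefixes containing 113.153.71.131:
  113.152.0.0/14 (113.152.0.0 - 113.155.255.255)
  113.152.0.0/15 (113.152.0.0 - 113.153.255.255)
  113.153.0.0/17 (113.153.0.0 - 113.153.127.255)
  113.153.64.0/18 (113.153.64.0 - 113.153.127.255)
Total matching entries: 4.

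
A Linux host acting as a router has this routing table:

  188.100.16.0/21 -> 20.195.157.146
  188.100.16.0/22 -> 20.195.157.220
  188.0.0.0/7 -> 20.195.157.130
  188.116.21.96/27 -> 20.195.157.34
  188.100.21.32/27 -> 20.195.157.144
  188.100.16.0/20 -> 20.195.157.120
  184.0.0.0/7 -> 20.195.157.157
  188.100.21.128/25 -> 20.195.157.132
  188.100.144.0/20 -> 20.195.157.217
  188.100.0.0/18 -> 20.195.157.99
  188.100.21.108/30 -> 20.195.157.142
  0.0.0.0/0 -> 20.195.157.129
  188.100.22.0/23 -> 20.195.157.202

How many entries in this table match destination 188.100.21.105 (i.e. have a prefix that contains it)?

5

Prefixes containing 188.100.21.105:
  0.0.0.0/0 (default, matches everything)
  188.0.0.0/7 (188.0.0.0 - 189.255.255.255)
  188.100.0.0/18 (188.100.0.0 - 188.100.63.255)
  188.100.16.0/20 (188.100.16.0 - 188.100.31.255)
  188.100.16.0/21 (188.100.16.0 - 188.100.23.255)
Total matching entries: 5.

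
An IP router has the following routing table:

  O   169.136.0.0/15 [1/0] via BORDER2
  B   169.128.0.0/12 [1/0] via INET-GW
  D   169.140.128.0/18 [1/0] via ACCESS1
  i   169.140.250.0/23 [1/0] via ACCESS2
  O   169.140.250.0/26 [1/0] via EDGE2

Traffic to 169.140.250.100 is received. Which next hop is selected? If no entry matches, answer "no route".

ACCESS2

Routes whose prefix contains 169.140.250.100:
  169.128.0.0/12 (169.128.0.0 - 169.143.255.255) -> INET-GW
  169.140.250.0/23 (169.140.250.0 - 169.140.251.255) -> ACCESS2
More-specific entries that do NOT match:
  169.140.250.0/26 (169.140.250.0 - 169.140.250.63) does not contain 169.140.250.100
Longest matching prefix is /23 -> next hop ACCESS2.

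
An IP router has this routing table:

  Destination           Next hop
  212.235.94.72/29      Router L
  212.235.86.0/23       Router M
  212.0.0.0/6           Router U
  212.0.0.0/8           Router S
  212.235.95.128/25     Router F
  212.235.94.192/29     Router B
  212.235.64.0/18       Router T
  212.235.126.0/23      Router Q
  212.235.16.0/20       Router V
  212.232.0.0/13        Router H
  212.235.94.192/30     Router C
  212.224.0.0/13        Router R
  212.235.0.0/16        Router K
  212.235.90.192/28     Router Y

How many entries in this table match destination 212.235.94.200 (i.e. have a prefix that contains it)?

5

Prefixes containing 212.235.94.200:
  212.0.0.0/6 (212.0.0.0 - 215.255.255.255)
  212.0.0.0/8 (212.0.0.0 - 212.255.255.255)
  212.232.0.0/13 (212.232.0.0 - 212.239.255.255)
  212.235.0.0/16 (212.235.0.0 - 212.235.255.255)
  212.235.64.0/18 (212.235.64.0 - 212.235.127.255)
Total matching entries: 5.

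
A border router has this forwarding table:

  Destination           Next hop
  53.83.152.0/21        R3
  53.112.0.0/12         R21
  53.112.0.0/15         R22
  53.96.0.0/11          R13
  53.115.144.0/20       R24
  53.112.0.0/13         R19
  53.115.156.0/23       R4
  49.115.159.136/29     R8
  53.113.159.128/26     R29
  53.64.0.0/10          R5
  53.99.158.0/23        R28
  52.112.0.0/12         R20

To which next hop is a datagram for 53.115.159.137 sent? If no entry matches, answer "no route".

Routes whose prefix contains 53.115.159.137:
  53.64.0.0/10 (53.64.0.0 - 53.127.255.255) -> R5
  53.96.0.0/11 (53.96.0.0 - 53.127.255.255) -> R13
  53.112.0.0/12 (53.112.0.0 - 53.127.255.255) -> R21
  53.112.0.0/13 (53.112.0.0 - 53.119.255.255) -> R19
  53.115.144.0/20 (53.115.144.0 - 53.115.159.255) -> R24
More-specific entries that do NOT match:
  49.115.159.136/29 (49.115.159.136 - 49.115.159.143) does not contain 53.115.159.137
  53.113.159.128/26 (53.113.159.128 - 53.113.159.191) does not contain 53.115.159.137
  53.115.156.0/23 (53.115.156.0 - 53.115.157.255) does not contain 53.115.159.137
  53.99.158.0/23 (53.99.158.0 - 53.99.159.255) does not contain 53.115.159.137
  53.83.152.0/21 (53.83.152.0 - 53.83.159.255) does not contain 53.115.159.137
Longest matching prefix is /20 -> next hop R24.

R24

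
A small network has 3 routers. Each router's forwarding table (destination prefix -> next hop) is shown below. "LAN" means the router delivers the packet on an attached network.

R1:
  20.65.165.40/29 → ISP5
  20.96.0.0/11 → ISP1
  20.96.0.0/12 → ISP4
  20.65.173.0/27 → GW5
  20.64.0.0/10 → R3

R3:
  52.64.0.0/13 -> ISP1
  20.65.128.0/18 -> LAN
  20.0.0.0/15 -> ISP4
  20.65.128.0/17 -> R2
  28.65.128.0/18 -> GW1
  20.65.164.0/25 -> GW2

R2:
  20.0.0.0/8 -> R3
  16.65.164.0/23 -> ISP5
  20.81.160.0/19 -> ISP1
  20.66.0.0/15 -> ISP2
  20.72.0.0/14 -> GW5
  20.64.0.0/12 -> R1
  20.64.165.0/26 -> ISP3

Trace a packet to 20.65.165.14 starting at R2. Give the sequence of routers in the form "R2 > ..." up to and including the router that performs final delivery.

At R2: longest match for 20.65.165.14 is 20.64.0.0/12 -> R1
At R1: longest match for 20.65.165.14 is 20.64.0.0/10 -> R3
At R3: longest match for 20.65.165.14 is 20.65.128.0/18 -> LAN

R2 > R1 > R3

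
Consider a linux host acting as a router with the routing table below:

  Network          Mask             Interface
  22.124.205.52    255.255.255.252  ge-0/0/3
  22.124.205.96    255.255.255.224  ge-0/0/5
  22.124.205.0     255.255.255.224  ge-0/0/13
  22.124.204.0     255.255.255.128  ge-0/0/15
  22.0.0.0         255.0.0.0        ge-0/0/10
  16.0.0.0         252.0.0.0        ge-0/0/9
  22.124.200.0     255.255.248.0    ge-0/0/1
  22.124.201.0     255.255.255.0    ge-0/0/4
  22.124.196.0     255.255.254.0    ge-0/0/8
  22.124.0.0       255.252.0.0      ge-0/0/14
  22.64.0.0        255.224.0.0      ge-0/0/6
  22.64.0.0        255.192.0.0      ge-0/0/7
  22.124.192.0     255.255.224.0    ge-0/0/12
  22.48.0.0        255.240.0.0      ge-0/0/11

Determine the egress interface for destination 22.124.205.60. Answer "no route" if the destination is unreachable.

Routes whose prefix contains 22.124.205.60:
  22.0.0.0/8 (22.0.0.0 - 22.255.255.255) -> ge-0/0/10
  22.64.0.0/10 (22.64.0.0 - 22.127.255.255) -> ge-0/0/7
  22.124.0.0/14 (22.124.0.0 - 22.127.255.255) -> ge-0/0/14
  22.124.192.0/19 (22.124.192.0 - 22.124.223.255) -> ge-0/0/12
  22.124.200.0/21 (22.124.200.0 - 22.124.207.255) -> ge-0/0/1
More-specific entries that do NOT match:
  22.124.205.52/30 (22.124.205.52 - 22.124.205.55) does not contain 22.124.205.60
  22.124.205.96/27 (22.124.205.96 - 22.124.205.127) does not contain 22.124.205.60
  22.124.205.0/27 (22.124.205.0 - 22.124.205.31) does not contain 22.124.205.60
  22.124.204.0/25 (22.124.204.0 - 22.124.204.127) does not contain 22.124.205.60
  22.124.201.0/24 (22.124.201.0 - 22.124.201.255) does not contain 22.124.205.60
  22.124.196.0/23 (22.124.196.0 - 22.124.197.255) does not contain 22.124.205.60
Longest matching prefix is /21 -> interface ge-0/0/1.

ge-0/0/1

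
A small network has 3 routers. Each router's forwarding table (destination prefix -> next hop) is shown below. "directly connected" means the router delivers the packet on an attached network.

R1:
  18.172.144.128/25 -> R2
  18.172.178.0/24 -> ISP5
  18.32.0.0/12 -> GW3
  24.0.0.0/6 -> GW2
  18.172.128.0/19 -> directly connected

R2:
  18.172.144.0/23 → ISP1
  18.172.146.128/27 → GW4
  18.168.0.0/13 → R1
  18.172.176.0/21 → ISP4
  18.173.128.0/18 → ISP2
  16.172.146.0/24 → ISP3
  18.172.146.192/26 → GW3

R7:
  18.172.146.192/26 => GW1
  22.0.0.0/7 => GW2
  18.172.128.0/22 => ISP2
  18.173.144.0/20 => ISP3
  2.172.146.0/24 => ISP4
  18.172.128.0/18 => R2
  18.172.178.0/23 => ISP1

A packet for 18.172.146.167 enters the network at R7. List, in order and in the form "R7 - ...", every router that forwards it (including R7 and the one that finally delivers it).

At R7: longest match for 18.172.146.167 is 18.172.128.0/18 -> R2
At R2: longest match for 18.172.146.167 is 18.168.0.0/13 -> R1
At R1: longest match for 18.172.146.167 is 18.172.128.0/19 -> directly connected

R7 - R2 - R1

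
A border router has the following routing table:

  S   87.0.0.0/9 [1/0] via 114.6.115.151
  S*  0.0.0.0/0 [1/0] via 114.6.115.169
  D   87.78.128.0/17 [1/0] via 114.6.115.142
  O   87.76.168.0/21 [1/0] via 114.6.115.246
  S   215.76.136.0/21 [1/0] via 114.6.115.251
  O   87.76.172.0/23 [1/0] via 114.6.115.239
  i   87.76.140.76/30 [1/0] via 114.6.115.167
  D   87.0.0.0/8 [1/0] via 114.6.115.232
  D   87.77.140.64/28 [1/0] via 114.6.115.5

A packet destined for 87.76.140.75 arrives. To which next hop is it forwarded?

Routes whose prefix contains 87.76.140.75:
  0.0.0.0/0 (default, matches everything) -> 114.6.115.169
  87.0.0.0/8 (87.0.0.0 - 87.255.255.255) -> 114.6.115.232
  87.0.0.0/9 (87.0.0.0 - 87.127.255.255) -> 114.6.115.151
More-specific entries that do NOT match:
  87.76.140.76/30 (87.76.140.76 - 87.76.140.79) does not contain 87.76.140.75
  87.77.140.64/28 (87.77.140.64 - 87.77.140.79) does not contain 87.76.140.75
  87.76.172.0/23 (87.76.172.0 - 87.76.173.255) does not contain 87.76.140.75
  87.76.168.0/21 (87.76.168.0 - 87.76.175.255) does not contain 87.76.140.75
  215.76.136.0/21 (215.76.136.0 - 215.76.143.255) does not contain 87.76.140.75
  87.78.128.0/17 (87.78.128.0 - 87.78.255.255) does not contain 87.76.140.75
Longest matching prefix is /9 -> next hop 114.6.115.151.

114.6.115.151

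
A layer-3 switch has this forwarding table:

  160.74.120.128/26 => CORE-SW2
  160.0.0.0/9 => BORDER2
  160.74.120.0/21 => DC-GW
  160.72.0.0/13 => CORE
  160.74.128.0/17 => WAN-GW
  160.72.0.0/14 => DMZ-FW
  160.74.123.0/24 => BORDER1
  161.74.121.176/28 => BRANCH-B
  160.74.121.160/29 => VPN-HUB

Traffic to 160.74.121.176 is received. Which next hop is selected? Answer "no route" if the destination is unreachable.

Routes whose prefix contains 160.74.121.176:
  160.0.0.0/9 (160.0.0.0 - 160.127.255.255) -> BORDER2
  160.72.0.0/13 (160.72.0.0 - 160.79.255.255) -> CORE
  160.72.0.0/14 (160.72.0.0 - 160.75.255.255) -> DMZ-FW
  160.74.120.0/21 (160.74.120.0 - 160.74.127.255) -> DC-GW
More-specific entries that do NOT match:
  160.74.121.160/29 (160.74.121.160 - 160.74.121.167) does not contain 160.74.121.176
  161.74.121.176/28 (161.74.121.176 - 161.74.121.191) does not contain 160.74.121.176
  160.74.120.128/26 (160.74.120.128 - 160.74.120.191) does not contain 160.74.121.176
  160.74.123.0/24 (160.74.123.0 - 160.74.123.255) does not contain 160.74.121.176
Longest matching prefix is /21 -> next hop DC-GW.

DC-GW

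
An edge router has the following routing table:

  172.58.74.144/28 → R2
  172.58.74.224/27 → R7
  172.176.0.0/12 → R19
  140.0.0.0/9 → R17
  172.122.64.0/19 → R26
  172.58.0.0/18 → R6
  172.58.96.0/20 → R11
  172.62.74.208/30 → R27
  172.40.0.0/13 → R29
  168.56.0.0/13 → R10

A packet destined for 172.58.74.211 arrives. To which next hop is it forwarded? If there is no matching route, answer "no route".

no route

No entry's prefix contains 172.58.74.211; there is no default route.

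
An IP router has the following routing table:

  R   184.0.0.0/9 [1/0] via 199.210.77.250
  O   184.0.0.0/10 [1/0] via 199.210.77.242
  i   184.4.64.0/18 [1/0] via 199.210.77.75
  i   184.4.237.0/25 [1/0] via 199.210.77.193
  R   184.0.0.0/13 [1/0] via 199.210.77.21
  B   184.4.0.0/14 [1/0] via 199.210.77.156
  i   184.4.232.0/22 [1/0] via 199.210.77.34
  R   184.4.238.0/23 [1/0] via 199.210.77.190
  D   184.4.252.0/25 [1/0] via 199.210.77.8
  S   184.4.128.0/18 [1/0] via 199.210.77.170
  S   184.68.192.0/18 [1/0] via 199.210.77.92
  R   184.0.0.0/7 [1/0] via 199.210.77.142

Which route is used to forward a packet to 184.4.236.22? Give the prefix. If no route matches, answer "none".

184.4.0.0/14

Entries matching 184.4.236.22:
  184.0.0.0/7 (184.0.0.0 - 185.255.255.255)
  184.0.0.0/9 (184.0.0.0 - 184.127.255.255)
  184.0.0.0/10 (184.0.0.0 - 184.63.255.255)
  184.0.0.0/13 (184.0.0.0 - 184.7.255.255)
  184.4.0.0/14 (184.4.0.0 - 184.7.255.255)
Most specific is 184.4.0.0/14.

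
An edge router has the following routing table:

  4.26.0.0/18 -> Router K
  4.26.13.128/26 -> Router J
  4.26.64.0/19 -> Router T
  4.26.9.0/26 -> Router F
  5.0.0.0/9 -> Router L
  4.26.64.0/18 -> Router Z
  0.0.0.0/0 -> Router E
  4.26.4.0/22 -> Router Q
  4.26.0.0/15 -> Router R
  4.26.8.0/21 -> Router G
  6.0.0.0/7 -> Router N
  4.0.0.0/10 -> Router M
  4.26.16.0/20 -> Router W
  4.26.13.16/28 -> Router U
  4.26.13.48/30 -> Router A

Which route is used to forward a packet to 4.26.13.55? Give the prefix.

Entries matching 4.26.13.55:
  0.0.0.0/0 (default, matches everything)
  4.0.0.0/10 (4.0.0.0 - 4.63.255.255)
  4.26.0.0/15 (4.26.0.0 - 4.27.255.255)
  4.26.0.0/18 (4.26.0.0 - 4.26.63.255)
  4.26.8.0/21 (4.26.8.0 - 4.26.15.255)
Most specific is 4.26.8.0/21.

4.26.8.0/21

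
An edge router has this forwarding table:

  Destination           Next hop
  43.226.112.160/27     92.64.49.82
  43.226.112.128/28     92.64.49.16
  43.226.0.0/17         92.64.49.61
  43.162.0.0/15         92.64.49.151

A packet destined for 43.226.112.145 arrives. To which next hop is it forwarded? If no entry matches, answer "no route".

92.64.49.61

Routes whose prefix contains 43.226.112.145:
  43.226.0.0/17 (43.226.0.0 - 43.226.127.255) -> 92.64.49.61
More-specific entries that do NOT match:
  43.226.112.128/28 (43.226.112.128 - 43.226.112.143) does not contain 43.226.112.145
  43.226.112.160/27 (43.226.112.160 - 43.226.112.191) does not contain 43.226.112.145
Longest matching prefix is /17 -> next hop 92.64.49.61.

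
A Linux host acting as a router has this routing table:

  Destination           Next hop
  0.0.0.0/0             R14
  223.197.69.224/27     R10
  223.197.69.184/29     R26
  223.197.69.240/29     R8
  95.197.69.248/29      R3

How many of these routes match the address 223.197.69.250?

Prefixes containing 223.197.69.250:
  0.0.0.0/0 (default, matches everything)
  223.197.69.224/27 (223.197.69.224 - 223.197.69.255)
Total matching entries: 2.

2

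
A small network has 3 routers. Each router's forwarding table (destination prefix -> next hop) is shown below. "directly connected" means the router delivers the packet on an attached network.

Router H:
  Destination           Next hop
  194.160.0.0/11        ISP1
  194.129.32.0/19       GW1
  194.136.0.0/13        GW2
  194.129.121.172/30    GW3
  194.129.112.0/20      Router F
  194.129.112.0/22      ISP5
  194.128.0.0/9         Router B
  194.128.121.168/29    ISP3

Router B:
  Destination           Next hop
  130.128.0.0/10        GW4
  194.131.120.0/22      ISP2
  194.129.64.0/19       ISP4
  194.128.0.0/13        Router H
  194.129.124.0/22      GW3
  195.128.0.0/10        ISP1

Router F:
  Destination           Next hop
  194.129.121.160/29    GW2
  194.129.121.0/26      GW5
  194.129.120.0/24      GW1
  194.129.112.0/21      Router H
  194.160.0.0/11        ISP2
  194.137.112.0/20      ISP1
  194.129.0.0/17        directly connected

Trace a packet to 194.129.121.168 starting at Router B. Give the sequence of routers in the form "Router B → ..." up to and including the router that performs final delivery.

At Router B: longest match for 194.129.121.168 is 194.128.0.0/13 -> Router H
At Router H: longest match for 194.129.121.168 is 194.129.112.0/20 -> Router F
At Router F: longest match for 194.129.121.168 is 194.129.0.0/17 -> directly connected

Router B → Router H → Router F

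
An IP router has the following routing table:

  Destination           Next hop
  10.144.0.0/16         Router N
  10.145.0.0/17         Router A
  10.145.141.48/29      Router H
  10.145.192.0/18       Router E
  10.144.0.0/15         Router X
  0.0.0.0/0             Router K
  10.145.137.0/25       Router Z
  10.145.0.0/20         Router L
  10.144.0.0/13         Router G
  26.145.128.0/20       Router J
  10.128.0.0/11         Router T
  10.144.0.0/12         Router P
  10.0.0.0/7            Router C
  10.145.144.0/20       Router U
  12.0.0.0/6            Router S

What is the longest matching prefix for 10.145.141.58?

10.144.0.0/15

Entries matching 10.145.141.58:
  0.0.0.0/0 (default, matches everything)
  10.0.0.0/7 (10.0.0.0 - 11.255.255.255)
  10.128.0.0/11 (10.128.0.0 - 10.159.255.255)
  10.144.0.0/12 (10.144.0.0 - 10.159.255.255)
  10.144.0.0/13 (10.144.0.0 - 10.151.255.255)
  10.144.0.0/15 (10.144.0.0 - 10.145.255.255)
Most specific is 10.144.0.0/15.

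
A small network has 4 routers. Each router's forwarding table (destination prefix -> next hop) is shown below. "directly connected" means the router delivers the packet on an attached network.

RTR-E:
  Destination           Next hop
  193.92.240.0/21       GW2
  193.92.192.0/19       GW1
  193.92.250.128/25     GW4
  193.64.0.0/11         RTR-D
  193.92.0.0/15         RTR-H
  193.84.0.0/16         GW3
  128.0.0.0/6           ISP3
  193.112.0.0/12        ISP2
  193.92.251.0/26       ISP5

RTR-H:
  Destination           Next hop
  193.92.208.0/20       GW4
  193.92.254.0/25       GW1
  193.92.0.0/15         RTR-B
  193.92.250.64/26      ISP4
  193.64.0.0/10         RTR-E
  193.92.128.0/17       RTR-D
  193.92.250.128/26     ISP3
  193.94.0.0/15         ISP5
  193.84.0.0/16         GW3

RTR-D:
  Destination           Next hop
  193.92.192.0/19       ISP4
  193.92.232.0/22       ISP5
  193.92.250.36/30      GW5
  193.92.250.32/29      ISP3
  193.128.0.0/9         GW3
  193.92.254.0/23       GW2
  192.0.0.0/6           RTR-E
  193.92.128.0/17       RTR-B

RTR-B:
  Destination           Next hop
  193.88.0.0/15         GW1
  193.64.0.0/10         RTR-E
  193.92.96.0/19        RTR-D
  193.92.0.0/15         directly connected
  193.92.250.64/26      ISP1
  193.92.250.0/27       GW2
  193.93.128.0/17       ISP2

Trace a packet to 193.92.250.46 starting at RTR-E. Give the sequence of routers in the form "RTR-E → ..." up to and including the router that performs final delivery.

At RTR-E: longest match for 193.92.250.46 is 193.92.0.0/15 -> RTR-H
At RTR-H: longest match for 193.92.250.46 is 193.92.128.0/17 -> RTR-D
At RTR-D: longest match for 193.92.250.46 is 193.92.128.0/17 -> RTR-B
At RTR-B: longest match for 193.92.250.46 is 193.92.0.0/15 -> directly connected

RTR-E → RTR-H → RTR-D → RTR-B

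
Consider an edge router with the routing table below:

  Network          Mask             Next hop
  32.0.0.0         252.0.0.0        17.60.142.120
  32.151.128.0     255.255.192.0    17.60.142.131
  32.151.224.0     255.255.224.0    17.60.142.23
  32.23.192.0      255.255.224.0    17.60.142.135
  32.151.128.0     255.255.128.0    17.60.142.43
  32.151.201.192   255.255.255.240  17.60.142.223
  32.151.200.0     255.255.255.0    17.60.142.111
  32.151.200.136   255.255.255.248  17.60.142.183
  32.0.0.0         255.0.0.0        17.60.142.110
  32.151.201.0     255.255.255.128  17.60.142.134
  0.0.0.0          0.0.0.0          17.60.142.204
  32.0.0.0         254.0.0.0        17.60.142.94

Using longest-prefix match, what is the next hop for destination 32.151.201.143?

17.60.142.43

Routes whose prefix contains 32.151.201.143:
  0.0.0.0/0 (default, matches everything) -> 17.60.142.204
  32.0.0.0/6 (32.0.0.0 - 35.255.255.255) -> 17.60.142.120
  32.0.0.0/7 (32.0.0.0 - 33.255.255.255) -> 17.60.142.94
  32.0.0.0/8 (32.0.0.0 - 32.255.255.255) -> 17.60.142.110
  32.151.128.0/17 (32.151.128.0 - 32.151.255.255) -> 17.60.142.43
More-specific entries that do NOT match:
  32.151.200.136/29 (32.151.200.136 - 32.151.200.143) does not contain 32.151.201.143
  32.151.201.192/28 (32.151.201.192 - 32.151.201.207) does not contain 32.151.201.143
  32.151.201.0/25 (32.151.201.0 - 32.151.201.127) does not contain 32.151.201.143
  32.151.200.0/24 (32.151.200.0 - 32.151.200.255) does not contain 32.151.201.143
  32.151.224.0/19 (32.151.224.0 - 32.151.255.255) does not contain 32.151.201.143
  32.23.192.0/19 (32.23.192.0 - 32.23.223.255) does not contain 32.151.201.143
  32.151.128.0/18 (32.151.128.0 - 32.151.191.255) does not contain 32.151.201.143
Longest matching prefix is /17 -> next hop 17.60.142.43.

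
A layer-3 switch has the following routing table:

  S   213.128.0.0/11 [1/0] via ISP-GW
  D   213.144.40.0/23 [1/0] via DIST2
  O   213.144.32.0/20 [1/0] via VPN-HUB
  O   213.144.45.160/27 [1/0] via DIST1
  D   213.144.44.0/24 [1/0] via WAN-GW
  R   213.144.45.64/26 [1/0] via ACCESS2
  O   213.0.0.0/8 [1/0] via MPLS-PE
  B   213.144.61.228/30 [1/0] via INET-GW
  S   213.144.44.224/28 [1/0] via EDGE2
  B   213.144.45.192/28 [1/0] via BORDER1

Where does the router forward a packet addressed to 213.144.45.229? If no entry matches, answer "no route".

VPN-HUB

Routes whose prefix contains 213.144.45.229:
  213.0.0.0/8 (213.0.0.0 - 213.255.255.255) -> MPLS-PE
  213.128.0.0/11 (213.128.0.0 - 213.159.255.255) -> ISP-GW
  213.144.32.0/20 (213.144.32.0 - 213.144.47.255) -> VPN-HUB
More-specific entries that do NOT match:
  213.144.61.228/30 (213.144.61.228 - 213.144.61.231) does not contain 213.144.45.229
  213.144.44.224/28 (213.144.44.224 - 213.144.44.239) does not contain 213.144.45.229
  213.144.45.192/28 (213.144.45.192 - 213.144.45.207) does not contain 213.144.45.229
  213.144.45.160/27 (213.144.45.160 - 213.144.45.191) does not contain 213.144.45.229
  213.144.45.64/26 (213.144.45.64 - 213.144.45.127) does not contain 213.144.45.229
  213.144.44.0/24 (213.144.44.0 - 213.144.44.255) does not contain 213.144.45.229
  213.144.40.0/23 (213.144.40.0 - 213.144.41.255) does not contain 213.144.45.229
Longest matching prefix is /20 -> next hop VPN-HUB.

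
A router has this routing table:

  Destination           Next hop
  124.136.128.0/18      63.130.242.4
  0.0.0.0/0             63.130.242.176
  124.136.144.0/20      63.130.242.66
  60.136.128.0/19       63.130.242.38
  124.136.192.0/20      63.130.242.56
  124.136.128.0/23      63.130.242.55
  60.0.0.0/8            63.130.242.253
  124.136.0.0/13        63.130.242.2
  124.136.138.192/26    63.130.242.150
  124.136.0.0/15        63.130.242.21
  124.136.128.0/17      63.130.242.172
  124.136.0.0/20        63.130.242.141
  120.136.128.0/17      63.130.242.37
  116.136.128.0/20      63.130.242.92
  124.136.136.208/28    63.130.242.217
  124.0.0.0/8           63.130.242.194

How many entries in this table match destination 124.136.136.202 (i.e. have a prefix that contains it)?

Prefixes containing 124.136.136.202:
  0.0.0.0/0 (default, matches everything)
  124.0.0.0/8 (124.0.0.0 - 124.255.255.255)
  124.136.0.0/13 (124.136.0.0 - 124.143.255.255)
  124.136.0.0/15 (124.136.0.0 - 124.137.255.255)
  124.136.128.0/17 (124.136.128.0 - 124.136.255.255)
  124.136.128.0/18 (124.136.128.0 - 124.136.191.255)
Total matching entries: 6.

6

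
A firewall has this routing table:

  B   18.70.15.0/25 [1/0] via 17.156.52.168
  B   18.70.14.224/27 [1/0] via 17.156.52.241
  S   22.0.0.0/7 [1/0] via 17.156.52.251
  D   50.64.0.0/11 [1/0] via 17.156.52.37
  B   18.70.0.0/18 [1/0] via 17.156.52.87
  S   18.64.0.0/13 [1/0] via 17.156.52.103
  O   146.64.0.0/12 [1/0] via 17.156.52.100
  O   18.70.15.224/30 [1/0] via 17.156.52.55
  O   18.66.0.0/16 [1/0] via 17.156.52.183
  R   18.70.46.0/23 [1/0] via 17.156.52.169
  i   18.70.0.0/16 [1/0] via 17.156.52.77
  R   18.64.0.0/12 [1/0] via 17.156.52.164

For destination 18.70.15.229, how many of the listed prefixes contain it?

4

Prefixes containing 18.70.15.229:
  18.64.0.0/12 (18.64.0.0 - 18.79.255.255)
  18.64.0.0/13 (18.64.0.0 - 18.71.255.255)
  18.70.0.0/16 (18.70.0.0 - 18.70.255.255)
  18.70.0.0/18 (18.70.0.0 - 18.70.63.255)
Total matching entries: 4.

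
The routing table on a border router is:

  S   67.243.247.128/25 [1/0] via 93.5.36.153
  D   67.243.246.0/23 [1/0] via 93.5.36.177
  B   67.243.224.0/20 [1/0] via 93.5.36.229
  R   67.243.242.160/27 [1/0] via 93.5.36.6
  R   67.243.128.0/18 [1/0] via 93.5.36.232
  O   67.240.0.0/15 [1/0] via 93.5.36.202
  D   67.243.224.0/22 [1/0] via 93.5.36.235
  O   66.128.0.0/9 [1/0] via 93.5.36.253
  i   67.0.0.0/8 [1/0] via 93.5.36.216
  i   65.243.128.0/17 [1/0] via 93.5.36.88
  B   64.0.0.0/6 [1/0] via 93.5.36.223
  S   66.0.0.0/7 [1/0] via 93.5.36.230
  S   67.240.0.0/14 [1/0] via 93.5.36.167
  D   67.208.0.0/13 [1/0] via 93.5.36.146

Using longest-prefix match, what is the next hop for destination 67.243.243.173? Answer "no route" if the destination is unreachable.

93.5.36.167

Routes whose prefix contains 67.243.243.173:
  64.0.0.0/6 (64.0.0.0 - 67.255.255.255) -> 93.5.36.223
  66.0.0.0/7 (66.0.0.0 - 67.255.255.255) -> 93.5.36.230
  67.0.0.0/8 (67.0.0.0 - 67.255.255.255) -> 93.5.36.216
  67.240.0.0/14 (67.240.0.0 - 67.243.255.255) -> 93.5.36.167
More-specific entries that do NOT match:
  67.243.242.160/27 (67.243.242.160 - 67.243.242.191) does not contain 67.243.243.173
  67.243.247.128/25 (67.243.247.128 - 67.243.247.255) does not contain 67.243.243.173
  67.243.246.0/23 (67.243.246.0 - 67.243.247.255) does not contain 67.243.243.173
  67.243.224.0/22 (67.243.224.0 - 67.243.227.255) does not contain 67.243.243.173
  67.243.224.0/20 (67.243.224.0 - 67.243.239.255) does not contain 67.243.243.173
  67.243.128.0/18 (67.243.128.0 - 67.243.191.255) does not contain 67.243.243.173
  65.243.128.0/17 (65.243.128.0 - 65.243.255.255) does not contain 67.243.243.173
  67.240.0.0/15 (67.240.0.0 - 67.241.255.255) does not contain 67.243.243.173
Longest matching prefix is /14 -> next hop 93.5.36.167.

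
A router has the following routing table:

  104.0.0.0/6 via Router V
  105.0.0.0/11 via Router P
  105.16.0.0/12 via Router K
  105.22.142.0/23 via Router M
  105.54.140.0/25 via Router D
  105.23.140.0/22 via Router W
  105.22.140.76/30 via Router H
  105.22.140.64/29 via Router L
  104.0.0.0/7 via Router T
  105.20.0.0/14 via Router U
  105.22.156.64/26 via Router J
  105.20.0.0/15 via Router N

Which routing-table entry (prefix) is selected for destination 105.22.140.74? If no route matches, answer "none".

105.20.0.0/14

Entries matching 105.22.140.74:
  104.0.0.0/6 (104.0.0.0 - 107.255.255.255)
  104.0.0.0/7 (104.0.0.0 - 105.255.255.255)
  105.0.0.0/11 (105.0.0.0 - 105.31.255.255)
  105.16.0.0/12 (105.16.0.0 - 105.31.255.255)
  105.20.0.0/14 (105.20.0.0 - 105.23.255.255)
Most specific is 105.20.0.0/14.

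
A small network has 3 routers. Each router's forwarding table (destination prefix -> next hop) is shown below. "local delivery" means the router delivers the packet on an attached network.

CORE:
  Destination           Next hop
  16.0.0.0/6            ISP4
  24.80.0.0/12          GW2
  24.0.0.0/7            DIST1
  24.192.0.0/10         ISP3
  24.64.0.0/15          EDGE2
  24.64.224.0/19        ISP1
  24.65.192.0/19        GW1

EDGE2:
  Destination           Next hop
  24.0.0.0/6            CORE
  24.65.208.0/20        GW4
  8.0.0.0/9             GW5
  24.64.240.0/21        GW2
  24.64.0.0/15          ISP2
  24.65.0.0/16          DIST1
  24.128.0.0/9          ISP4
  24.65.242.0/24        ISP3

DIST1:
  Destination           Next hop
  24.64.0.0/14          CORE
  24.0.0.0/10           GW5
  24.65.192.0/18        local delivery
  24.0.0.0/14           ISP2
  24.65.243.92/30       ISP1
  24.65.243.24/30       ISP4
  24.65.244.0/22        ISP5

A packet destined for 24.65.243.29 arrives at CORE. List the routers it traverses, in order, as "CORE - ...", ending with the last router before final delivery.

CORE - EDGE2 - DIST1

At CORE: longest match for 24.65.243.29 is 24.64.0.0/15 -> EDGE2
At EDGE2: longest match for 24.65.243.29 is 24.65.0.0/16 -> DIST1
At DIST1: longest match for 24.65.243.29 is 24.65.192.0/18 -> local delivery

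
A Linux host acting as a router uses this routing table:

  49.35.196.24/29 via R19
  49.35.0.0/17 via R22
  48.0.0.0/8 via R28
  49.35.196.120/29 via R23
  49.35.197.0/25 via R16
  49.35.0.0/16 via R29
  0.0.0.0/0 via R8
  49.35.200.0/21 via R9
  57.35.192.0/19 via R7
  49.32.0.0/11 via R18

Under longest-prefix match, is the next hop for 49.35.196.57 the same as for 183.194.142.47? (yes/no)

no

49.35.196.57: longest match 49.35.0.0/16 -> R29
183.194.142.47: longest match 0.0.0.0/0 -> R8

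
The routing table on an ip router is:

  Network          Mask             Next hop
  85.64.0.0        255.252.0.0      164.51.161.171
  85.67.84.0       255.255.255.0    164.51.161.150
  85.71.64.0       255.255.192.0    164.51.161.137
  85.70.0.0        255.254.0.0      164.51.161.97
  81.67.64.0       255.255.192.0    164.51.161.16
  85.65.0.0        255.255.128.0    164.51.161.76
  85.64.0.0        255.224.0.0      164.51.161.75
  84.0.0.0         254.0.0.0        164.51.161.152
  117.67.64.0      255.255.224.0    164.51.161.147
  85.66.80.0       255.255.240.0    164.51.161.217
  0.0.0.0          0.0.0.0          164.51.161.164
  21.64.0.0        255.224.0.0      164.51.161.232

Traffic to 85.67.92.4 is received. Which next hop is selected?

Routes whose prefix contains 85.67.92.4:
  0.0.0.0/0 (default, matches everything) -> 164.51.161.164
  84.0.0.0/7 (84.0.0.0 - 85.255.255.255) -> 164.51.161.152
  85.64.0.0/11 (85.64.0.0 - 85.95.255.255) -> 164.51.161.75
  85.64.0.0/14 (85.64.0.0 - 85.67.255.255) -> 164.51.161.171
More-specific entries that do NOT match:
  85.67.84.0/24 (85.67.84.0 - 85.67.84.255) does not contain 85.67.92.4
  85.66.80.0/20 (85.66.80.0 - 85.66.95.255) does not contain 85.67.92.4
  117.67.64.0/19 (117.67.64.0 - 117.67.95.255) does not contain 85.67.92.4
  85.71.64.0/18 (85.71.64.0 - 85.71.127.255) does not contain 85.67.92.4
  81.67.64.0/18 (81.67.64.0 - 81.67.127.255) does not contain 85.67.92.4
  85.65.0.0/17 (85.65.0.0 - 85.65.127.255) does not contain 85.67.92.4
  85.70.0.0/15 (85.70.0.0 - 85.71.255.255) does not contain 85.67.92.4
Longest matching prefix is /14 -> next hop 164.51.161.171.

164.51.161.171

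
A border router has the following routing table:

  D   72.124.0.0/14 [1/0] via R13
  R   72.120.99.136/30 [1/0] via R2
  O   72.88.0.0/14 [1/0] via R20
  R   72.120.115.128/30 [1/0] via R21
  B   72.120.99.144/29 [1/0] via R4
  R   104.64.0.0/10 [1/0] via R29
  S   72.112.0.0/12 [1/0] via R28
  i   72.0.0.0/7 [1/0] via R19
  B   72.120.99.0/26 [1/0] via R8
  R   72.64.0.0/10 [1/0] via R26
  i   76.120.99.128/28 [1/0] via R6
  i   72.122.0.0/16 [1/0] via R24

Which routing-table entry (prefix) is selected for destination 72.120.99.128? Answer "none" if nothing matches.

Entries matching 72.120.99.128:
  72.0.0.0/7 (72.0.0.0 - 73.255.255.255)
  72.64.0.0/10 (72.64.0.0 - 72.127.255.255)
  72.112.0.0/12 (72.112.0.0 - 72.127.255.255)
Most specific is 72.112.0.0/12.

72.112.0.0/12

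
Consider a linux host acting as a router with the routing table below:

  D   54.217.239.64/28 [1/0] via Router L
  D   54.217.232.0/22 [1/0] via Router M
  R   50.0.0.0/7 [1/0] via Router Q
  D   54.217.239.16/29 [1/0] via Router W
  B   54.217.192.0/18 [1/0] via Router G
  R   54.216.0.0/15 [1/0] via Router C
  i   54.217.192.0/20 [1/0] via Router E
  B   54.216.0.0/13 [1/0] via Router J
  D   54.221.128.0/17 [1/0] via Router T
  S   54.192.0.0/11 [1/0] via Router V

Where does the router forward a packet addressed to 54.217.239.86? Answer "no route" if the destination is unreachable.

Routes whose prefix contains 54.217.239.86:
  54.192.0.0/11 (54.192.0.0 - 54.223.255.255) -> Router V
  54.216.0.0/13 (54.216.0.0 - 54.223.255.255) -> Router J
  54.216.0.0/15 (54.216.0.0 - 54.217.255.255) -> Router C
  54.217.192.0/18 (54.217.192.0 - 54.217.255.255) -> Router G
More-specific entries that do NOT match:
  54.217.239.16/29 (54.217.239.16 - 54.217.239.23) does not contain 54.217.239.86
  54.217.239.64/28 (54.217.239.64 - 54.217.239.79) does not contain 54.217.239.86
  54.217.232.0/22 (54.217.232.0 - 54.217.235.255) does not contain 54.217.239.86
  54.217.192.0/20 (54.217.192.0 - 54.217.207.255) does not contain 54.217.239.86
Longest matching prefix is /18 -> next hop Router G.

Router G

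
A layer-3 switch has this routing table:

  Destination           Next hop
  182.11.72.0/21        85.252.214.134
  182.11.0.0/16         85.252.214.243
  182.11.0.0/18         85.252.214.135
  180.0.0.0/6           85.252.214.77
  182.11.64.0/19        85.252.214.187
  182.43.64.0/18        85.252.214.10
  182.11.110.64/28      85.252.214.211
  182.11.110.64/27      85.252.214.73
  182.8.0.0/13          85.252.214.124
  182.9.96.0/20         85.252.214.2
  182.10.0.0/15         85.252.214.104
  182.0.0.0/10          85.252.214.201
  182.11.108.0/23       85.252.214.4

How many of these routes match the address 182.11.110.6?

Prefixes containing 182.11.110.6:
  180.0.0.0/6 (180.0.0.0 - 183.255.255.255)
  182.0.0.0/10 (182.0.0.0 - 182.63.255.255)
  182.8.0.0/13 (182.8.0.0 - 182.15.255.255)
  182.10.0.0/15 (182.10.0.0 - 182.11.255.255)
  182.11.0.0/16 (182.11.0.0 - 182.11.255.255)
Total matching entries: 5.

5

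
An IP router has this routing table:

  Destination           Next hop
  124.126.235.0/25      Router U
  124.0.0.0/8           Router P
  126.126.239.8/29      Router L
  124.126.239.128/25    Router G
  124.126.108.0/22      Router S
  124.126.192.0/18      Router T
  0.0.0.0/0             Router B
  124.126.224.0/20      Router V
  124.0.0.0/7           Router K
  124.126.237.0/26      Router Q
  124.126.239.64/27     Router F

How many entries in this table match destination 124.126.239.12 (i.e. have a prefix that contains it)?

5

Prefixes containing 124.126.239.12:
  0.0.0.0/0 (default, matches everything)
  124.0.0.0/7 (124.0.0.0 - 125.255.255.255)
  124.0.0.0/8 (124.0.0.0 - 124.255.255.255)
  124.126.192.0/18 (124.126.192.0 - 124.126.255.255)
  124.126.224.0/20 (124.126.224.0 - 124.126.239.255)
Total matching entries: 5.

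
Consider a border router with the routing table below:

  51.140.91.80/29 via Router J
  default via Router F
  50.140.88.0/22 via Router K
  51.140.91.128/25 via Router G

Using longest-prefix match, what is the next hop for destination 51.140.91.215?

Routes whose prefix contains 51.140.91.215:
  0.0.0.0/0 (default, matches everything) -> Router F
  51.140.91.128/25 (51.140.91.128 - 51.140.91.255) -> Router G
More-specific entries that do NOT match:
  51.140.91.80/29 (51.140.91.80 - 51.140.91.87) does not contain 51.140.91.215
Longest matching prefix is /25 -> next hop Router G.

Router G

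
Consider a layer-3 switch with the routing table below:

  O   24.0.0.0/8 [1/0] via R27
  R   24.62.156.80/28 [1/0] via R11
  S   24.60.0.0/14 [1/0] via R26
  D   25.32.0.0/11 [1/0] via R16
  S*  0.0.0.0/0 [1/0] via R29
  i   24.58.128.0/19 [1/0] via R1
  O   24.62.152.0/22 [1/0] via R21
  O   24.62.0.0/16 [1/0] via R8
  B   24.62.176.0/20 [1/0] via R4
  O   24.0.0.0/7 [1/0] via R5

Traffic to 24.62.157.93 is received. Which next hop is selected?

Routes whose prefix contains 24.62.157.93:
  0.0.0.0/0 (default, matches everything) -> R29
  24.0.0.0/7 (24.0.0.0 - 25.255.255.255) -> R5
  24.0.0.0/8 (24.0.0.0 - 24.255.255.255) -> R27
  24.60.0.0/14 (24.60.0.0 - 24.63.255.255) -> R26
  24.62.0.0/16 (24.62.0.0 - 24.62.255.255) -> R8
More-specific entries that do NOT match:
  24.62.156.80/28 (24.62.156.80 - 24.62.156.95) does not contain 24.62.157.93
  24.62.152.0/22 (24.62.152.0 - 24.62.155.255) does not contain 24.62.157.93
  24.62.176.0/20 (24.62.176.0 - 24.62.191.255) does not contain 24.62.157.93
  24.58.128.0/19 (24.58.128.0 - 24.58.159.255) does not contain 24.62.157.93
Longest matching prefix is /16 -> next hop R8.

R8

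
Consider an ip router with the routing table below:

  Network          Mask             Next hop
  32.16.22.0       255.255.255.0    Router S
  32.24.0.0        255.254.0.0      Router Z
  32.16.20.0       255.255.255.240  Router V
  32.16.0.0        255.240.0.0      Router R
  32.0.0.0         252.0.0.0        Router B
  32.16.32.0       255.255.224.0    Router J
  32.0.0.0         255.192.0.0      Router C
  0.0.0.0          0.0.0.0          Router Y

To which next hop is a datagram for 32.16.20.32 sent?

Router R

Routes whose prefix contains 32.16.20.32:
  0.0.0.0/0 (default, matches everything) -> Router Y
  32.0.0.0/6 (32.0.0.0 - 35.255.255.255) -> Router B
  32.0.0.0/10 (32.0.0.0 - 32.63.255.255) -> Router C
  32.16.0.0/12 (32.16.0.0 - 32.31.255.255) -> Router R
More-specific entries that do NOT match:
  32.16.20.0/28 (32.16.20.0 - 32.16.20.15) does not contain 32.16.20.32
  32.16.22.0/24 (32.16.22.0 - 32.16.22.255) does not contain 32.16.20.32
  32.16.32.0/19 (32.16.32.0 - 32.16.63.255) does not contain 32.16.20.32
  32.24.0.0/15 (32.24.0.0 - 32.25.255.255) does not contain 32.16.20.32
Longest matching prefix is /12 -> next hop Router R.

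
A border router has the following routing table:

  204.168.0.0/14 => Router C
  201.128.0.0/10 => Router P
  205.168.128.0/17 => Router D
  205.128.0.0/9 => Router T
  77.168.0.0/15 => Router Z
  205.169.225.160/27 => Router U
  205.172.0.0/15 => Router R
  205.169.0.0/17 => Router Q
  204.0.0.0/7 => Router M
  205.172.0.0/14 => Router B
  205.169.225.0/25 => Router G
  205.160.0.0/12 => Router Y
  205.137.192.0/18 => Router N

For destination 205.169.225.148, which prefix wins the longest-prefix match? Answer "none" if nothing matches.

Entries matching 205.169.225.148:
  204.0.0.0/7 (204.0.0.0 - 205.255.255.255)
  205.128.0.0/9 (205.128.0.0 - 205.255.255.255)
  205.160.0.0/12 (205.160.0.0 - 205.175.255.255)
Most specific is 205.160.0.0/12.

205.160.0.0/12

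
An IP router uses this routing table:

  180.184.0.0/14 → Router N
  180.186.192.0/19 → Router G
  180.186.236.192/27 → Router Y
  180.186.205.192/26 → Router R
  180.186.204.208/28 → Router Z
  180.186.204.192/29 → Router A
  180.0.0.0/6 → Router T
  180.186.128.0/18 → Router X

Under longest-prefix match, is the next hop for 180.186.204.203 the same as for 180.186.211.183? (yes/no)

yes

180.186.204.203: longest match 180.186.192.0/19 -> Router G
180.186.211.183: longest match 180.186.192.0/19 -> Router G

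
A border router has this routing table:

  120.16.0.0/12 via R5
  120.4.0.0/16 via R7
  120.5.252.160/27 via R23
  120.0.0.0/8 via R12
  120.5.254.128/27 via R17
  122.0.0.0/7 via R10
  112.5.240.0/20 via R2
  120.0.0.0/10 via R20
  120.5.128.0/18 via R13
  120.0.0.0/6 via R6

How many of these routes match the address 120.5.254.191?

3

Prefixes containing 120.5.254.191:
  120.0.0.0/6 (120.0.0.0 - 123.255.255.255)
  120.0.0.0/8 (120.0.0.0 - 120.255.255.255)
  120.0.0.0/10 (120.0.0.0 - 120.63.255.255)
Total matching entries: 3.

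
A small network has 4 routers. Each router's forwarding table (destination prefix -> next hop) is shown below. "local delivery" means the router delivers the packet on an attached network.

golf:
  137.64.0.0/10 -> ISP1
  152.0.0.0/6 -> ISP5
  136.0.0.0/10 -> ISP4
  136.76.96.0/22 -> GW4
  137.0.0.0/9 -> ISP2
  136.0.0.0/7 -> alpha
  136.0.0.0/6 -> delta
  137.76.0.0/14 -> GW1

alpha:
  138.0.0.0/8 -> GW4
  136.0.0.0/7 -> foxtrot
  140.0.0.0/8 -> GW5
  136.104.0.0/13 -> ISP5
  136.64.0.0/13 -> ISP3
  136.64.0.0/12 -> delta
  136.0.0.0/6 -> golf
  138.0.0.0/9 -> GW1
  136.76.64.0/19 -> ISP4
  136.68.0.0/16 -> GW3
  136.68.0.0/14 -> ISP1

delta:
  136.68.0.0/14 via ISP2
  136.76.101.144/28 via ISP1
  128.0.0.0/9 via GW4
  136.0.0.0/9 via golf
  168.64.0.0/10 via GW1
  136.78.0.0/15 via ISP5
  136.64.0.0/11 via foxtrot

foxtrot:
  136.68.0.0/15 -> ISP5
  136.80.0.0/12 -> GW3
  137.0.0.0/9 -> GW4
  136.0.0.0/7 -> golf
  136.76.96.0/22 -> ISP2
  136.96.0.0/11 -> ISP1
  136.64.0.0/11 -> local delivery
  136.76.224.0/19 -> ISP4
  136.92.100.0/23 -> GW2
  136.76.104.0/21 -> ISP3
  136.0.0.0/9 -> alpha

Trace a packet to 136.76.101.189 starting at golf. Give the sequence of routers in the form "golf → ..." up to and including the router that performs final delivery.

golf → alpha → delta → foxtrot

At golf: longest match for 136.76.101.189 is 136.0.0.0/7 -> alpha
At alpha: longest match for 136.76.101.189 is 136.64.0.0/12 -> delta
At delta: longest match for 136.76.101.189 is 136.64.0.0/11 -> foxtrot
At foxtrot: longest match for 136.76.101.189 is 136.64.0.0/11 -> local delivery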